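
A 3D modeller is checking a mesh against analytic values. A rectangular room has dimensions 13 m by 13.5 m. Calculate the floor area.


Shape: rectangle
Length l = 13 m, Width w = 13.5 m
Formula: A = l * w
A = 13 * 13.5
A = 175.5
175.5 m^2


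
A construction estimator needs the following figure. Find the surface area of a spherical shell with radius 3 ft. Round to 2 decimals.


Shape: sphere
Radius r = 3 ft
Formula: SA = 4 * pi * r^2
r^2 = 9
SA = 4 * pi * 9
SA = 36 * pi
SA = 113.1
113.1 ft^2


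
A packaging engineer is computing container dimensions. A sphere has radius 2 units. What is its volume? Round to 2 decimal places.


Shape: sphere
Radius r = 2 units
Formula: V = (4/3) * pi * r^3
r^3 = 8
(4/3) * 8 = 10.666667
V = 10.666667 * pi
V = 33.51
33.51 units^3


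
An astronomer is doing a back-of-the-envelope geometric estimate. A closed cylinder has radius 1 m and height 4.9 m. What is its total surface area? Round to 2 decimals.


Shape: closed cylinder
Radius r = 1 m, Height h = 4.9 m
Formula: SA = 2*pi*r^2 + 2*pi*r*h = 2*pi*r*(r + h)
r + h = 5.9
2 * r * (r + h) = 2 * 1 * 5.9 = 11.8
SA = 11.8 * pi
SA = 37.07
37.07 m^2


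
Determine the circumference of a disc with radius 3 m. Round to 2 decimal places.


Shape: circle
Radius r = 3 m
Formula: C = 2 * pi * r
C = 2 * pi * 3
C = 6 * pi
C = 18.85
18.85 m


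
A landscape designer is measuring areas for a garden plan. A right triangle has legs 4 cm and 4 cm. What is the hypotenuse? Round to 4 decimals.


Shape: right triangle
Legs a = 4 cm, b = 4 cm
Formula: c = sqrt(a^2 + b^2)
a^2 = 16, b^2 = 16
a^2 + b^2 = 32
c = sqrt(32)
c = 5.6569
5.6569 cm


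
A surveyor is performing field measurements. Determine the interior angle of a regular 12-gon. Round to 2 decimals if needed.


Shape: regular dodecagon (12 sides)
Formula: interior angle = (n - 2) * 180 / n
(n - 2) = 10
(n - 2) * 180 = 1800
angle = 1800 / 12
angle = 150
150 degrees


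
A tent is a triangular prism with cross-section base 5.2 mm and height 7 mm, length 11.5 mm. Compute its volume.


Shape: triangular prism
Triangle base = 5.2 mm, triangle height = 7 mm, prism length L = 11.5 mm
Formula: V = (1/2 * b * h_tri) * L
Cross-section area = 0.5 * 5.2 * 7 = 18.2
V = 18.2 * 11.5
V = 209.3
209.3 mm^3


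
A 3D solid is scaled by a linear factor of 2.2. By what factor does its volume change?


Linear scale factor k = 2.2
Rule: under a linear scaling by k, volumes scale by k^3.
k^3 = 2.2 * 2.2 * 2.2
k^3 = 4.84 * 2.2
k^3 = 10.648
Volume scales by a factor of 10.648.
10.648 (dimensionless)


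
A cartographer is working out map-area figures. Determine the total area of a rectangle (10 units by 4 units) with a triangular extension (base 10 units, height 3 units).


Composite shape: rectangle + triangle
Rectangle area = 10 * 4 = 40
Triangle area = 0.5 * 10 * 3 = 15
Total = 40 + 15
Total = 55
55 units^2


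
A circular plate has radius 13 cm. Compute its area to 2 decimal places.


Shape: circle
Radius r = 13 cm
Formula: A = pi * r^2
r^2 = 13^2 = 169
A = pi * 169
A = 530.93
530.93 cm^2


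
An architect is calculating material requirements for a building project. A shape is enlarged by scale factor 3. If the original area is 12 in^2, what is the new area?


Linear scale factor k = 3
Original area = 12 in^2
Rule: under a linear scaling by k, areas scale by k^2.
k^2 = 3^2 = 9
New area = 12 * 9
New area = 108
108 in^2


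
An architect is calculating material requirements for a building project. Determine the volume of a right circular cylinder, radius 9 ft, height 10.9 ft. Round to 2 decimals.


Shape: cylinder
Radius r = 9 ft, Height h = 10.9 ft
Formula: V = pi * r^2 * h
r^2 = 81
V = pi * 81 * 10.9
V = 882.9 * pi
V = 2773.71
2773.71 ft^3


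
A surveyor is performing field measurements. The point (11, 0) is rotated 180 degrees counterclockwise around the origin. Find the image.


Transformation: rotation about the origin
Original point: (11, 0)
Rule for 180 deg: (x, y) -> (-x, -y)
Apply: (11, 0) -> (-11, 0)
(-11, 0)


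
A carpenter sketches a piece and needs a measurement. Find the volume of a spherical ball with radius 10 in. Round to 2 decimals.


Shape: sphere
Radius r = 10 in
Formula: V = (4/3) * pi * r^3
r^3 = 1000
(4/3) * 1000 = 1333.333333
V = 1333.333333 * pi
V = 4188.79
4188.79 in^3


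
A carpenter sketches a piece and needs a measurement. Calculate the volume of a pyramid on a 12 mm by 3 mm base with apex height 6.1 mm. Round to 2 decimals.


Shape: rectangular pyramid
Base: 12 mm x 3 mm, Height h = 6.1 mm
Formula: V = (1/3) * base_area * h
base_area = 12 * 3 = 36
base_area * h = 36 * 6.1 = 219.6
V = 219.6 / 3
V = 73.2
73.2 mm^3


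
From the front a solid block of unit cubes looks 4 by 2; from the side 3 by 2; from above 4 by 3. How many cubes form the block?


Orthographic views of a solid rectangular block:
Front view 4 x 2 -> length = 4, height = 2
Side view 3 x 2 -> width = 3, height = 2 (consistent)
Top view 4 x 3 -> confirms length = 4, width = 3
The block is 4 x 3 x 2.
Total unit cubes = 4 * 3 * 2 = 24
24 unit cubes


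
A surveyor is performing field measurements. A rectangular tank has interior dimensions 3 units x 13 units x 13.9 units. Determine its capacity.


Shape: rectangular prism
l = 3 units, w = 13 units, h = 13.9 units
Formula: V = l * w * h
V = 3 * 13 * 13.9
V = 39 * 13.9
V = 542.1
542.1 units^3


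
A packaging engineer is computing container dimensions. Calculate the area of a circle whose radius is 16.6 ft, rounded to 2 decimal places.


Shape: circle
Radius r = 16.6 ft
Formula: A = pi * r^2
r^2 = 16.6^2 = 275.56
A = pi * 275.56
A = 865.7
865.7 ft^2


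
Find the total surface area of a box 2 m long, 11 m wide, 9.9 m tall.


Shape: rectangular prism
l = 2 m, w = 11 m, h = 9.9 m
Formula: SA = 2(lw + lh + wh)
lw = 22, lh = 19.8, wh = 108.9
lw + lh + wh = 150.7
SA = 2 * 150.7
SA = 301.4
301.4 m^2


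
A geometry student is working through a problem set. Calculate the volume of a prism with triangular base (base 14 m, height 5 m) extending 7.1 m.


Shape: triangular prism
Triangle base = 14 m, triangle height = 5 m, prism length L = 7.1 m
Formula: V = (1/2 * b * h_tri) * L
Cross-section area = 0.5 * 14 * 5 = 35
V = 35 * 7.1
V = 248.5
248.5 m^3


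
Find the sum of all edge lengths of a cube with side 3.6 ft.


Shape: cube
Side s = 3.6 ft
A cube has 12 edges, all equal.
Formula: total edge length = 12 * s
Total = 12 * 3.6
Total = 43.2
43.2 ft


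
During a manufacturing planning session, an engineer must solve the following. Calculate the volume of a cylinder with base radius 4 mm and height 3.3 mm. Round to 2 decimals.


Shape: cylinder
Radius r = 4 mm, Height h = 3.3 mm
Formula: V = pi * r^2 * h
r^2 = 16
V = pi * 16 * 3.3
V = 52.8 * pi
V = 165.88
165.88 mm^3


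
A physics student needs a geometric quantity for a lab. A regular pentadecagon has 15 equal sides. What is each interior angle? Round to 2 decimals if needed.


Shape: regular pentadecagon (15 sides)
Formula: interior angle = (n - 2) * 180 / n
(n - 2) = 13
(n - 2) * 180 = 2340
angle = 2340 / 15
angle = 156
156 degrees


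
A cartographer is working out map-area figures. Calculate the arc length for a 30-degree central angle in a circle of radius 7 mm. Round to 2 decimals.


Shape: circular arc
Radius r = 7 mm, Angle = 30 degrees
Formula: L = (angle/360) * 2 * pi * r
2 * pi * r = 14 * pi
L = (30/360) * 14 * pi
L = 1.166667 * pi
L = 3.67
3.67 mm


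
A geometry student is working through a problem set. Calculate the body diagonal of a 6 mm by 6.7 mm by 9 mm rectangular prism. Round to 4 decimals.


Shape: rectangular box (space diagonal)
l = 6 mm, w = 6.7 mm, h = 9 mm
Visualize: the diagonal of the base, then a right triangle with that diagonal and the height.
Formula: d = sqrt(l^2 + w^2 + h^2)
l^2 + w^2 + h^2 = 36 + 44.89 + 81 = 161.89
d = sqrt(161.89)
d = 12.7236
12.7236 mm


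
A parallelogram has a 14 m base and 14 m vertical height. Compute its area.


Shape: parallelogram
Base b = 14 m, Height h = 14 m
Formula: A = b * h
A = 14 * 14
A = 196
196 m^2


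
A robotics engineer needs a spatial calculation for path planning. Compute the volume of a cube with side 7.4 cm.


Shape: cube
Side s = 7.4 cm
Formula: V = s^3
V = 7.4 * 7.4 * 7.4
V = 54.76 * 7.4
V = 405.224
405.224 cm^3


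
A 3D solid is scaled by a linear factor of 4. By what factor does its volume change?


Linear scale factor k = 4
Rule: under a linear scaling by k, volumes scale by k^3.
k^3 = 4 * 4 * 4
k^3 = 16 * 4
k^3 = 64
Volume scales by a factor of 64.
64 (dimensionless)


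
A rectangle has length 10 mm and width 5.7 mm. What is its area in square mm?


Shape: rectangle
Length l = 10 mm, Width w = 5.7 mm
Formula: A = l * w
A = 10 * 5.7
A = 57
57 mm^2


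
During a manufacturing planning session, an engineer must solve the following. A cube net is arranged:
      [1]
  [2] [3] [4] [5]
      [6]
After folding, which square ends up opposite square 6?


Net: cross layout. Take square 3 as the base (bottom).
Fold the four squares in the horizontal row up around 3: 2 -> left, 4 -> right, 5 wraps to the top.
Fold 1 and 6 up from 3: 1 -> back, 6 -> front.
Opposite pairs are therefore: (1, 6), (2, 4), (3, 5).
Face 6 is opposite face 1.
face 1


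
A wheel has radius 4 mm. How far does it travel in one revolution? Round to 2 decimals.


Shape: circle
Radius r = 4 mm
Formula: C = 2 * pi * r
C = 2 * pi * 4
C = 8 * pi
C = 25.13
25.13 mm


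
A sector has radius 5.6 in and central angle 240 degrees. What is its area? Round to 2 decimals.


Shape: circular sector
Radius r = 5.6 in, Angle = 240 degrees
Formula: A = (angle/360) * pi * r^2
r^2 = 31.36
Fraction of circle = 240/360
A = (240/360) * pi * 31.36
A = 20.906667 * pi
A = 65.68
65.68 in^2


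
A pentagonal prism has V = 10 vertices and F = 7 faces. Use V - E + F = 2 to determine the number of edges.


Polyhedron: pentagonal prism
Euler's formula for convex polyhedra: V - E + F = 2
Given: V = 10 vertices and F = 7 faces
Solve for E:
E = V + F - 2 = 10 + 7 - 2 = 15
15 edges


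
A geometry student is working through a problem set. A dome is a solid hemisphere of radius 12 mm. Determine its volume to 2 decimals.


Shape: hemisphere (half of a sphere)
Radius r = 12 mm
Formula: V = (1/2) * (4/3) * pi * r^3 = (2/3) * pi * r^3
r^3 = 1728
(2/3) * 1728 = 1152
V = 1152 * pi
V = 3619.11
3619.11 mm^3


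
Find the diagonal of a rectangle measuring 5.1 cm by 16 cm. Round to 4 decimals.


Shape: rectangle (diagonal via Pythagoras)
Sides: 5.1 cm and 16 cm
Formula: d = sqrt(l^2 + w^2)
l^2 = 26.01, w^2 = 256
l^2 + w^2 = 282.01
d = sqrt(282.01)
d = 16.7932
16.7932 cm


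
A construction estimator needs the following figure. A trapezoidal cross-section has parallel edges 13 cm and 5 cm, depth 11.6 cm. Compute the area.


Shape: trapezoid
Parallel sides a = 13 cm, b = 5 cm; Height h = 11.6 cm
Formula: A = (a + b) * h / 2
a + b = 13 + 5 = 18
A = 18 * 11.6 / 2
A = 208.8 / 2
A = 104.4
104.4 cm^2


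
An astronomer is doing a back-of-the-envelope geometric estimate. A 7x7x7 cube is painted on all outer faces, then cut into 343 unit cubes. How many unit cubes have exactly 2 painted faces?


Large cube: 7 x 7 x 7, cut into unit cubes.
n = 7, so n - 2 = 5
Cubes with 2 painted faces lie along the edges, excluding corners.
A cube has 12 edges; each contributes (n - 2) = 5 such cubes.
Count = 12 * 5 = 60
60 unit cubes


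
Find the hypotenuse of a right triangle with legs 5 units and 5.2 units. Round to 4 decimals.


Shape: right triangle
Legs a = 5 units, b = 5.2 units
Formula: c = sqrt(a^2 + b^2)
a^2 = 25, b^2 = 27.04
a^2 + b^2 = 52.04
c = sqrt(52.04)
c = 7.2139
7.2139 units


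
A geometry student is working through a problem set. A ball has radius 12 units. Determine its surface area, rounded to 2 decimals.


Shape: sphere
Radius r = 12 units
Formula: SA = 4 * pi * r^2
r^2 = 144
SA = 4 * pi * 144
SA = 576 * pi
SA = 1809.56
1809.56 units^2


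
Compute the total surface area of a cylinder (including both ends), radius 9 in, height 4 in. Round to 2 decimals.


Shape: closed cylinder
Radius r = 9 in, Height h = 4 in
Formula: SA = 2*pi*r^2 + 2*pi*r*h = 2*pi*r*(r + h)
r + h = 13
2 * r * (r + h) = 2 * 9 * 13 = 234
SA = 234 * pi
SA = 735.13
735.13 in^2


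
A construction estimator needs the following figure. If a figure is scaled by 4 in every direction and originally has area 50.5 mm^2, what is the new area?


Linear scale factor k = 4
Original area = 50.5 mm^2
Rule: under a linear scaling by k, areas scale by k^2.
k^2 = 4^2 = 16
New area = 50.5 * 16
New area = 808
808 mm^2


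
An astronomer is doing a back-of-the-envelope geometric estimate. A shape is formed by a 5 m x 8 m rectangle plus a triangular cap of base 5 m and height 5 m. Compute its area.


Composite shape: rectangle + triangle
Rectangle area = 5 * 8 = 40
Triangle area = 0.5 * 5 * 5 = 12.5
Total = 40 + 12.5
Total = 52.5
52.5 m^2


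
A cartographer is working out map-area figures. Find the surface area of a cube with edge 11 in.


Shape: cube
Side s = 11 in
A cube has 6 square faces.
Formula: SA = 6 * s^2
s^2 = 121
SA = 6 * 121
SA = 726
726 in^2


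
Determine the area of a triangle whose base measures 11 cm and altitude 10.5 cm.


Shape: triangle
Base b = 11 cm, Height h = 10.5 cm
Formula: A = (1/2) * b * h
A = 0.5 * 11 * 10.5
A = 0.5 * 115.5
A = 57.75
57.75 cm^2


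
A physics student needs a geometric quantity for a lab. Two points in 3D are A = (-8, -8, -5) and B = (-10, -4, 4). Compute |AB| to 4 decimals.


3D distance between two points
P1 = (-8, -8, -5), P2 = (-10, -4, 4)
Formula: d = sqrt((x2-x1)^2 + (y2-y1)^2 + (z2-z1)^2)
dx = -10 - -8 = -2
dy = -4 - -8 = 4
dz = 4 - -5 = 9
dx^2 + dy^2 + dz^2 = 4 + 16 + 81 = 101
d = sqrt(101)
d = 10.0499
10.0499 units


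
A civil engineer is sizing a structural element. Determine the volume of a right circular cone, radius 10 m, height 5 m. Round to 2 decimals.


Shape: cone
Radius r = 10 m, Height h = 5 m
Formula: V = (1/3) * pi * r^2 * h
r^2 = 100
pi * r^2 * h = pi * 100 * 5 = 500 * pi
V = 500 * pi / 3
V = 523.6
523.6 m^3


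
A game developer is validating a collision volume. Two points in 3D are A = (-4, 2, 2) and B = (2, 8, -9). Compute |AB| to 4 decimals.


3D distance between two points
P1 = (-4, 2, 2), P2 = (2, 8, -9)
Formula: d = sqrt((x2-x1)^2 + (y2-y1)^2 + (z2-z1)^2)
dx = 2 - -4 = 6
dy = 8 - 2 = 6
dz = -9 - 2 = -11
dx^2 + dy^2 + dz^2 = 36 + 36 + 121 = 193
d = sqrt(193)
d = 13.8924
13.8924 units


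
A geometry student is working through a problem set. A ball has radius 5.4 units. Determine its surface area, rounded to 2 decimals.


Shape: sphere
Radius r = 5.4 units
Formula: SA = 4 * pi * r^2
r^2 = 29.16
SA = 4 * pi * 29.16
SA = 116.64 * pi
SA = 366.44
366.44 units^2


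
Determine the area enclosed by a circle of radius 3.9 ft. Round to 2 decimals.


Shape: circle
Radius r = 3.9 ft
Formula: A = pi * r^2
r^2 = 3.9^2 = 15.21
A = pi * 15.21
A = 47.78
47.78 ft^2


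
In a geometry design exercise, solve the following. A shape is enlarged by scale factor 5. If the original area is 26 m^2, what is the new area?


Linear scale factor k = 5
Original area = 26 m^2
Rule: under a linear scaling by k, areas scale by k^2.
k^2 = 5^2 = 25
New area = 26 * 25
New area = 650
650 m^2


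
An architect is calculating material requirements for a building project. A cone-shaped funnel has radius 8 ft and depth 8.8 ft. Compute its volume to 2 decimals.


Shape: cone
Radius r = 8 ft, Height h = 8.8 ft
Formula: V = (1/3) * pi * r^2 * h
r^2 = 64
pi * r^2 * h = pi * 64 * 8.8 = 563.2 * pi
V = 563.2 * pi / 3
V = 589.78
589.78 ft^3


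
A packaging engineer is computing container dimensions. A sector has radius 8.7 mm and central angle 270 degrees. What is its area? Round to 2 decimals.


Shape: circular sector
Radius r = 8.7 mm, Angle = 270 degrees
Formula: A = (angle/360) * pi * r^2
r^2 = 75.69
Fraction of circle = 270/360
A = (270/360) * pi * 75.69
A = 56.7675 * pi
A = 178.34
178.34 mm^2


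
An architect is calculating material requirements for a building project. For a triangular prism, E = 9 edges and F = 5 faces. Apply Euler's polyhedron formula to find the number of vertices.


Polyhedron: triangular prism
Euler's formula for convex polyhedra: V - E + F = 2
Given: E = 9 edges and F = 5 faces
Solve for V:
V = 2 + E - F = 2 + 9 - 5 = 6
6 vertices


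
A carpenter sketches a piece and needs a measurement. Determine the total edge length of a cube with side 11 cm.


Shape: cube
Side s = 11 cm
A cube has 12 edges, all equal.
Formula: total edge length = 12 * s
Total = 12 * 11
Total = 132
132 cm


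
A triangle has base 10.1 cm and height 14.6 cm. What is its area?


Shape: triangle
Base b = 10.1 cm, Height h = 14.6 cm
Formula: A = (1/2) * b * h
A = 0.5 * 10.1 * 14.6
A = 0.5 * 147.46
A = 73.73
73.73 cm^2


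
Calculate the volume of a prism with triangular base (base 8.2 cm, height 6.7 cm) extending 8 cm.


Shape: triangular prism
Triangle base = 8.2 cm, triangle height = 6.7 cm, prism length L = 8 cm
Formula: V = (1/2 * b * h_tri) * L
Cross-section area = 0.5 * 8.2 * 6.7 = 27.47
V = 27.47 * 8
V = 219.76
219.76 cm^3


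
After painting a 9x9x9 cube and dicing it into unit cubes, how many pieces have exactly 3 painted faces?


Large cube: 9 x 9 x 9, cut into unit cubes.
Cubes with 3 painted faces are at the corners. A cube always has 8 corners.
Count = 8
8 unit cubes


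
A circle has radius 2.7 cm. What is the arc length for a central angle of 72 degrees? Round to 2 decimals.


Shape: circular arc
Radius r = 2.7 cm, Angle = 72 degrees
Formula: L = (angle/360) * 2 * pi * r
2 * pi * r = 5.4 * pi
L = (72/360) * 5.4 * pi
L = 1.08 * pi
L = 3.39
3.39 cm


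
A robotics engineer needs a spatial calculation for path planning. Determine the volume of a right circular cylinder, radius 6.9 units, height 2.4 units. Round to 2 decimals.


Shape: cylinder
Radius r = 6.9 units, Height h = 2.4 units
Formula: V = pi * r^2 * h
r^2 = 47.61
V = pi * 47.61 * 2.4
V = 114.264 * pi
V = 358.97
358.97 units^3


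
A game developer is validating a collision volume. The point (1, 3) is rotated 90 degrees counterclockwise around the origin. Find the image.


Transformation: rotation about the origin
Original point: (1, 3)
Rule for 90 deg counterclockwise: (x, y) -> (-y, x)
Apply: (1, 3) -> (-3, 1)
(-3, 1)


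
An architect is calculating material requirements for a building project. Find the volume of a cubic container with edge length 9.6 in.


Shape: cube
Side s = 9.6 in
Formula: V = s^3
V = 9.6 * 9.6 * 9.6
V = 92.16 * 9.6
V = 884.736
884.736 in^3


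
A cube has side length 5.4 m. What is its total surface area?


Shape: cube
Side s = 5.4 m
A cube has 6 square faces.
Formula: SA = 6 * s^2
s^2 = 29.16
SA = 6 * 29.16
SA = 174.96
174.96 m^2


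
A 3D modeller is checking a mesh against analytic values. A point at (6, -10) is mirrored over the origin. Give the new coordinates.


Transformation: reflection
Original point: (6, -10)
Rule for reflection through the origin: (x, y) -> (-x, -y)
Apply: (6, -10) -> (-6, 10)
(-6, 10)


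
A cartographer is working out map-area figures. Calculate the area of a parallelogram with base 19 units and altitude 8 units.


Shape: parallelogram
Base b = 19 units, Height h = 8 units
Formula: A = b * h
A = 19 * 8
A = 152
152 units^2


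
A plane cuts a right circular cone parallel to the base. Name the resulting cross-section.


Solid: right circular cone
Cutting plane: parallel to the base
Visualize the intersection of the plane with the solid's surface.
The boundary of the cut region is a circle.
circle


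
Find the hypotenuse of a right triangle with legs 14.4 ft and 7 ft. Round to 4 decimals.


Shape: right triangle
Legs a = 14.4 ft, b = 7 ft
Formula: c = sqrt(a^2 + b^2)
a^2 = 207.36, b^2 = 49
a^2 + b^2 = 256.36
c = sqrt(256.36)
c = 16.0112
16.0112 ft


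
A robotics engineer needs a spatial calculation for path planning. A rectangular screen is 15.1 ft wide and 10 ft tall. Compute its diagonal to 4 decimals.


Shape: rectangle (diagonal via Pythagoras)
Sides: 15.1 ft and 10 ft
Formula: d = sqrt(l^2 + w^2)
l^2 = 228.01, w^2 = 100
l^2 + w^2 = 328.01
d = sqrt(328.01)
d = 18.111
18.111 ft


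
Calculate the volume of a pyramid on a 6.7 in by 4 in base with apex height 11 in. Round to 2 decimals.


Shape: rectangular pyramid
Base: 6.7 in x 4 in, Height h = 11 in
Formula: V = (1/3) * base_area * h
base_area = 6.7 * 4 = 26.8
base_area * h = 26.8 * 11 = 294.8
V = 294.8 / 3
V = 98.27
98.27 in^3


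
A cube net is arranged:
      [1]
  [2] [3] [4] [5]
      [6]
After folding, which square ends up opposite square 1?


Net: cross layout. Take square 3 as the base (bottom).
Fold the four squares in the horizontal row up around 3: 2 -> left, 4 -> right, 5 wraps to the top.
Fold 1 and 6 up from 3: 1 -> back, 6 -> front.
Opposite pairs are therefore: (1, 6), (2, 4), (3, 5).
Face 1 is opposite face 6.
face 6


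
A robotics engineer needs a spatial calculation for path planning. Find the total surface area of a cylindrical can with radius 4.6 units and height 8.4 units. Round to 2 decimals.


Shape: closed cylinder
Radius r = 4.6 units, Height h = 8.4 units
Formula: SA = 2*pi*r^2 + 2*pi*r*h = 2*pi*r*(r + h)
r + h = 13
2 * r * (r + h) = 2 * 4.6 * 13 = 119.6
SA = 119.6 * pi
SA = 375.73
375.73 units^2


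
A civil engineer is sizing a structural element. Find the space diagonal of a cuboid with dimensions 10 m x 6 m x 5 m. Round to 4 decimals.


Shape: rectangular box (space diagonal)
l = 10 m, w = 6 m, h = 5 m
Visualize: the diagonal of the base, then a right triangle with that diagonal and the height.
Formula: d = sqrt(l^2 + w^2 + h^2)
l^2 + w^2 + h^2 = 100 + 36 + 25 = 161
d = sqrt(161)
d = 12.6886
12.6886 m


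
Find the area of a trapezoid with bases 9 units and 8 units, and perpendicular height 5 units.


Shape: trapezoid
Parallel sides a = 9 units, b = 8 units; Height h = 5 units
Formula: A = (a + b) * h / 2
a + b = 9 + 8 = 17
A = 17 * 5 / 2
A = 85 / 2
A = 42.5
42.5 units^2


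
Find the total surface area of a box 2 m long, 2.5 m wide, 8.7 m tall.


Shape: rectangular prism
l = 2 m, w = 2.5 m, h = 8.7 m
Formula: SA = 2(lw + lh + wh)
lw = 5, lh = 17.4, wh = 21.75
lw + lh + wh = 44.15
SA = 2 * 44.15
SA = 88.3
88.3 m^2


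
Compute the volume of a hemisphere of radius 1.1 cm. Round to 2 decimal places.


Shape: hemisphere (half of a sphere)
Radius r = 1.1 cm
Formula: V = (1/2) * (4/3) * pi * r^3 = (2/3) * pi * r^3
r^3 = 1.331
(2/3) * 1.331 = 0.887333
V = 0.887333 * pi
V = 2.79
2.79 cm^3


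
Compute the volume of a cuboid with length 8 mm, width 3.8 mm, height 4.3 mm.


Shape: rectangular prism
l = 8 mm, w = 3.8 mm, h = 4.3 mm
Formula: V = l * w * h
V = 8 * 3.8 * 4.3
V = 30.4 * 4.3
V = 130.72
130.72 mm^3


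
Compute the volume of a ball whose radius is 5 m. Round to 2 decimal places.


Shape: sphere
Radius r = 5 m
Formula: V = (4/3) * pi * r^3
r^3 = 125
(4/3) * 125 = 166.666667
V = 166.666667 * pi
V = 523.6
523.6 m^3


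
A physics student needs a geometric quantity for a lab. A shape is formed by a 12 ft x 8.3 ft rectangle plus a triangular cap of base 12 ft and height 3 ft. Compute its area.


Composite shape: rectangle + triangle
Rectangle area = 12 * 8.3 = 99.6
Triangle area = 0.5 * 12 * 3 = 18
Total = 99.6 + 18
Total = 117.6
117.6 ft^2


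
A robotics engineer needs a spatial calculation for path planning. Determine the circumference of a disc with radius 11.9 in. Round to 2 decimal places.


Shape: circle
Radius r = 11.9 in
Formula: C = 2 * pi * r
C = 2 * pi * 11.9
C = 23.8 * pi
C = 74.77
74.77 in


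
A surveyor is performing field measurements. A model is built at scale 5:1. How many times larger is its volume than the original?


Linear scale factor k = 5
Rule: under a linear scaling by k, volumes scale by k^3.
k^3 = 5 * 5 * 5
k^3 = 25 * 5
k^3 = 125
Volume scales by a factor of 125.
125 (dimensionless)


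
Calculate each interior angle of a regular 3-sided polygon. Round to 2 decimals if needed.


Shape: regular triangle (3 sides)
Formula: interior angle = (n - 2) * 180 / n
(n - 2) = 1
(n - 2) * 180 = 180
angle = 180 / 3
angle = 60
60 degrees


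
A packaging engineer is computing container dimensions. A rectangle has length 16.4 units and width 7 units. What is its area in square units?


Shape: rectangle
Length l = 16.4 units, Width w = 7 units
Formula: A = l * w
A = 16.4 * 7
A = 114.8
114.8 units^2


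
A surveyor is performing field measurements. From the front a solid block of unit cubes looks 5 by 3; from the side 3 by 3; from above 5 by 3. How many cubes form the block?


Orthographic views of a solid rectangular block:
Front view 5 x 3 -> length = 5, height = 3
Side view 3 x 3 -> width = 3, height = 3 (consistent)
Top view 5 x 3 -> confirms length = 5, width = 3
The block is 5 x 3 x 3.
Total unit cubes = 5 * 3 * 3 = 45
45 unit cubes


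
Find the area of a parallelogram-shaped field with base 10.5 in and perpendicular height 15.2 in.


Shape: parallelogram
Base b = 10.5 in, Height h = 15.2 in
Formula: A = b * h
A = 10.5 * 15.2
A = 159.6
159.6 in^2


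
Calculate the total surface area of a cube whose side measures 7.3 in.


Shape: cube
Side s = 7.3 in
A cube has 6 square faces.
Formula: SA = 6 * s^2
s^2 = 53.29
SA = 6 * 53.29
SA = 319.74
319.74 in^2


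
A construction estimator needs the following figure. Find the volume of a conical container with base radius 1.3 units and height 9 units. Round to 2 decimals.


Shape: cone
Radius r = 1.3 units, Height h = 9 units
Formula: V = (1/3) * pi * r^2 * h
r^2 = 1.69
pi * r^2 * h = pi * 1.69 * 9 = 15.21 * pi
V = 15.21 * pi / 3
V = 15.93
15.93 units^3


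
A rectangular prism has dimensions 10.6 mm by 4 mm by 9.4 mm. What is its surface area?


Shape: rectangular prism
l = 10.6 mm, w = 4 mm, h = 9.4 mm
Formula: SA = 2(lw + lh + wh)
lw = 42.4, lh = 99.64, wh = 37.6
lw + lh + wh = 179.64
SA = 2 * 179.64
SA = 359.28
359.28 mm^2


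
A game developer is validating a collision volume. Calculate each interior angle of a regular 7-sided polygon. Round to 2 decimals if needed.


Shape: regular heptagon (7 sides)
Formula: interior angle = (n - 2) * 180 / n
(n - 2) = 5
(n - 2) * 180 = 900
angle = 900 / 7
angle = 128.57
128.57 degrees


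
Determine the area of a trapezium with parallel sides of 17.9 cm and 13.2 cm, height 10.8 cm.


Shape: trapezoid
Parallel sides a = 17.9 cm, b = 13.2 cm; Height h = 10.8 cm
Formula: A = (a + b) * h / 2
a + b = 17.9 + 13.2 = 31.1
A = 31.1 * 10.8 / 2
A = 335.88 / 2
A = 167.94
167.94 cm^2


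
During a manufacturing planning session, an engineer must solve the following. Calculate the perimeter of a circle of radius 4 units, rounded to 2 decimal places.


Shape: circle
Radius r = 4 units
Formula: C = 2 * pi * r
C = 2 * pi * 4
C = 8 * pi
C = 25.13
25.13 units


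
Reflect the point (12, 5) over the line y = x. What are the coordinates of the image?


Transformation: reflection
Original point: (12, 5)
Rule for reflection over y = x: (x, y) -> (y, x)
Apply: (12, 5) -> (5, 12)
(5, 12)


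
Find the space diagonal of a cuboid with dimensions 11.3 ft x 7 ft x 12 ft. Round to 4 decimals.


Shape: rectangular box (space diagonal)
l = 11.3 ft, w = 7 ft, h = 12 ft
Visualize: the diagonal of the base, then a right triangle with that diagonal and the height.
Formula: d = sqrt(l^2 + w^2 + h^2)
l^2 + w^2 + h^2 = 127.69 + 49 + 144 = 320.69
d = sqrt(320.69)
d = 17.9078
17.9078 ft


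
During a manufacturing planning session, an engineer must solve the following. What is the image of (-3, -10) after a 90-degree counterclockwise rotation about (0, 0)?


Transformation: rotation about the origin
Original point: (-3, -10)
Rule for 90 deg counterclockwise: (x, y) -> (-y, x)
Apply: (-3, -10) -> (10, -3)
(10, -3)


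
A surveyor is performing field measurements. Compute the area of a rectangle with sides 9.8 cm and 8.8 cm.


Shape: rectangle
Length l = 9.8 cm, Width w = 8.8 cm
Formula: A = l * w
A = 9.8 * 8.8
A = 86.24
86.24 cm^2


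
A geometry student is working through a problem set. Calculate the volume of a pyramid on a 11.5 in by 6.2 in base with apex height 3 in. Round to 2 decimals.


Shape: rectangular pyramid
Base: 11.5 in x 6.2 in, Height h = 3 in
Formula: V = (1/3) * base_area * h
base_area = 11.5 * 6.2 = 71.3
base_area * h = 71.3 * 3 = 213.9
V = 213.9 / 3
V = 71.3
71.3 in^3


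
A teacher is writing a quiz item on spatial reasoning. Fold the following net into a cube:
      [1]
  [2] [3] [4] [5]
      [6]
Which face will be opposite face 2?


Net: cross layout. Take square 3 as the base (bottom).
Fold the four squares in the horizontal row up around 3: 2 -> left, 4 -> right, 5 wraps to the top.
Fold 1 and 6 up from 3: 1 -> back, 6 -> front.
Opposite pairs are therefore: (1, 6), (2, 4), (3, 5).
Face 2 is opposite face 4.
face 4


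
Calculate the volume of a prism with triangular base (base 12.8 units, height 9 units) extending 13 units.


Shape: triangular prism
Triangle base = 12.8 units, triangle height = 9 units, prism length L = 13 units
Formula: V = (1/2 * b * h_tri) * L
Cross-section area = 0.5 * 12.8 * 9 = 57.6
V = 57.6 * 13
V = 748.8
748.8 units^3


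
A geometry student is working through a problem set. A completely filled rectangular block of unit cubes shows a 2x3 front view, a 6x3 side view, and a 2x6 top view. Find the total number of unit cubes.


Orthographic views of a solid rectangular block:
Front view 2 x 3 -> length = 2, height = 3
Side view 6 x 3 -> width = 6, height = 3 (consistent)
Top view 2 x 6 -> confirms length = 2, width = 6
The block is 2 x 6 x 3.
Total unit cubes = 2 * 6 * 3 = 36
36 unit cubes


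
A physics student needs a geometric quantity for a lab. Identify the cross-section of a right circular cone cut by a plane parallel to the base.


Solid: right circular cone
Cutting plane: parallel to the base
Visualize the intersection of the plane with the solid's surface.
The boundary of the cut region is a circle.
circle


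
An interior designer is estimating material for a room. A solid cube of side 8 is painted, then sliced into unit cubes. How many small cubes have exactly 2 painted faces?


Large cube: 8 x 8 x 8, cut into unit cubes.
n = 8, so n - 2 = 6
Cubes with 2 painted faces lie along the edges, excluding corners.
A cube has 12 edges; each contributes (n - 2) = 6 such cubes.
Count = 12 * 6 = 72
72 unit cubes


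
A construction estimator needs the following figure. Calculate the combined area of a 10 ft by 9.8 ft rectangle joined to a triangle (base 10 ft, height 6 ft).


Composite shape: rectangle + triangle
Rectangle area = 10 * 9.8 = 98
Triangle area = 0.5 * 10 * 6 = 30
Total = 98 + 30
Total = 128
128 ft^2


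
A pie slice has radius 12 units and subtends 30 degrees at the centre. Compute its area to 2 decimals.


Shape: circular sector
Radius r = 12 units, Angle = 30 degrees
Formula: A = (angle/360) * pi * r^2
r^2 = 144
Fraction of circle = 30/360
A = (30/360) * pi * 144
A = 12 * pi
A = 37.7
37.7 units^2


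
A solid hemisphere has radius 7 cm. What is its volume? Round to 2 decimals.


Shape: hemisphere (half of a sphere)
Radius r = 7 cm
Formula: V = (1/2) * (4/3) * pi * r^3 = (2/3) * pi * r^3
r^3 = 343
(2/3) * 343 = 228.666667
V = 228.666667 * pi
V = 718.38
718.38 cm^3


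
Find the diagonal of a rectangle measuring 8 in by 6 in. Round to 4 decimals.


Shape: rectangle (diagonal via Pythagoras)
Sides: 8 in and 6 in
Formula: d = sqrt(l^2 + w^2)
l^2 = 64, w^2 = 36
l^2 + w^2 = 100
d = sqrt(100)
d = 10.0
10 in


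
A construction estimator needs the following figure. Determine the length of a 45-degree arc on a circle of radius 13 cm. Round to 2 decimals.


Shape: circular arc
Radius r = 13 cm, Angle = 45 degrees
Formula: L = (angle/360) * 2 * pi * r
2 * pi * r = 26 * pi
L = (45/360) * 26 * pi
L = 3.25 * pi
L = 10.21
10.21 cm


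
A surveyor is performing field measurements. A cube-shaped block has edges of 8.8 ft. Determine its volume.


Shape: cube
Side s = 8.8 ft
Formula: V = s^3
V = 8.8 * 8.8 * 8.8
V = 77.44 * 8.8
V = 681.472
681.472 ft^3


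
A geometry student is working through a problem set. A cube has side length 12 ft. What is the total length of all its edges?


Shape: cube
Side s = 12 ft
A cube has 12 edges, all equal.
Formula: total edge length = 12 * s
Total = 12 * 12
Total = 144
144 ft


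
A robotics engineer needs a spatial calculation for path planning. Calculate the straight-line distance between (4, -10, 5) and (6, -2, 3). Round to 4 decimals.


3D distance between two points
P1 = (4, -10, 5), P2 = (6, -2, 3)
Formula: d = sqrt((x2-x1)^2 + (y2-y1)^2 + (z2-z1)^2)
dx = 6 - 4 = 2
dy = -2 - -10 = 8
dz = 3 - 5 = -2
dx^2 + dy^2 + dz^2 = 4 + 64 + 4 = 72
d = sqrt(72)
d = 8.4853
8.4853 units


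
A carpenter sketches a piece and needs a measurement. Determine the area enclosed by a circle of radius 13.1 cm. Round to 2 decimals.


Shape: circle
Radius r = 13.1 cm
Formula: A = pi * r^2
r^2 = 13.1^2 = 171.61
A = pi * 171.61
A = 539.13
539.13 cm^2


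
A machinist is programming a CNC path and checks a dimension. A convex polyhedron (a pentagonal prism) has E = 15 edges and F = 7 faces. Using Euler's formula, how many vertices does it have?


Polyhedron: pentagonal prism
Euler's formula for convex polyhedra: V - E + F = 2
Given: E = 15 edges and F = 7 faces
Solve for V:
V = 2 + E - F = 2 + 15 - 7 = 10
10 vertices


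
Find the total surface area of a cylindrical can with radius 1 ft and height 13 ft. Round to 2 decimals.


Shape: closed cylinder
Radius r = 1 ft, Height h = 13 ft
Formula: SA = 2*pi*r^2 + 2*pi*r*h = 2*pi*r*(r + h)
r + h = 14
2 * r * (r + h) = 2 * 1 * 14 = 28
SA = 28 * pi
SA = 87.96
87.96 ft^2


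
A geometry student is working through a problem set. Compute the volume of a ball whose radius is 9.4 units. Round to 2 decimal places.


Shape: sphere
Radius r = 9.4 units
Formula: V = (4/3) * pi * r^3
r^3 = 830.584
(4/3) * 830.584 = 1107.445333
V = 1107.445333 * pi
V = 3479.14
3479.14 units^3


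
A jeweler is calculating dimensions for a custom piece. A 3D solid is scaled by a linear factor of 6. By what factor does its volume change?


Linear scale factor k = 6
Rule: under a linear scaling by k, volumes scale by k^3.
k^3 = 6 * 6 * 6
k^3 = 36 * 6
k^3 = 216
Volume scales by a factor of 216.
216 (dimensionless)


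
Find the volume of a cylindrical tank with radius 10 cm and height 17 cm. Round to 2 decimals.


Shape: cylinder
Radius r = 10 cm, Height h = 17 cm
Formula: V = pi * r^2 * h
r^2 = 100
V = pi * 100 * 17
V = 1700 * pi
V = 5340.71
5340.71 cm^3


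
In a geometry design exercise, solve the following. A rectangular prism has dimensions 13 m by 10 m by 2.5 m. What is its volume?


Shape: rectangular prism
l = 13 m, w = 10 m, h = 2.5 m
Formula: V = l * w * h
V = 13 * 10 * 2.5
V = 130 * 2.5
V = 325
325 m^3


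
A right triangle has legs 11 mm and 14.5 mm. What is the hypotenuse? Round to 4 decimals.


Shape: right triangle
Legs a = 11 mm, b = 14.5 mm
Formula: c = sqrt(a^2 + b^2)
a^2 = 121, b^2 = 210.25
a^2 + b^2 = 331.25
c = sqrt(331.25)
c = 18.2003
18.2003 mm


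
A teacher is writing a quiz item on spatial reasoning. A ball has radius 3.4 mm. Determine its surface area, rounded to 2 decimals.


Shape: sphere
Radius r = 3.4 mm
Formula: SA = 4 * pi * r^2
r^2 = 11.56
SA = 4 * pi * 11.56
SA = 46.24 * pi
SA = 145.27
145.27 mm^2


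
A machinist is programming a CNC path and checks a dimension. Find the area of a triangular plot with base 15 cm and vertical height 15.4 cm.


Shape: triangle
Base b = 15 cm, Height h = 15.4 cm
Formula: A = (1/2) * b * h
A = 0.5 * 15 * 15.4
A = 0.5 * 231
A = 115.5
115.5 cm^2


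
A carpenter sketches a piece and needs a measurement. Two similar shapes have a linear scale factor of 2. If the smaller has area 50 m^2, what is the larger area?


Linear scale factor k = 2
Original area = 50 m^2
Rule: under a linear scaling by k, areas scale by k^2.
k^2 = 2^2 = 4
New area = 50 * 4
New area = 200
200 m^2


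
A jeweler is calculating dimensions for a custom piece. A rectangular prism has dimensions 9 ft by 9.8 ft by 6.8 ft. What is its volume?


Shape: rectangular prism
l = 9 ft, w = 9.8 ft, h = 6.8 ft
Formula: V = l * w * h
V = 9 * 9.8 * 6.8
V = 88.2 * 6.8
V = 599.76
599.76 ft^3


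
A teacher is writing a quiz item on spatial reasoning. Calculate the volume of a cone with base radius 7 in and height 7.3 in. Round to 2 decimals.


Shape: cone
Radius r = 7 in, Height h = 7.3 in
Formula: V = (1/3) * pi * r^2 * h
r^2 = 49
pi * r^2 * h = pi * 49 * 7.3 = 357.7 * pi
V = 357.7 * pi / 3
V = 374.58
374.58 in^3


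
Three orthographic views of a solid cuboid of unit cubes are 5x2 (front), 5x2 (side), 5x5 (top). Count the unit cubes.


Orthographic views of a solid rectangular block:
Front view 5 x 2 -> length = 5, height = 2
Side view 5 x 2 -> width = 5, height = 2 (consistent)
Top view 5 x 5 -> confirms length = 5, width = 5
The block is 5 x 5 x 2.
Total unit cubes = 5 * 5 * 2 = 50
50 unit cubes


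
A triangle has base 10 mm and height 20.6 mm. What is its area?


Shape: triangle
Base b = 10 mm, Height h = 20.6 mm
Formula: A = (1/2) * b * h
A = 0.5 * 10 * 20.6
A = 0.5 * 206
A = 103
103 mm^2


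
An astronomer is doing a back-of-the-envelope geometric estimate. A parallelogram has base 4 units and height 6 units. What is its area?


Shape: parallelogram
Base b = 4 units, Height h = 6 units
Formula: A = b * h
A = 4 * 6
A = 24
24 units^2


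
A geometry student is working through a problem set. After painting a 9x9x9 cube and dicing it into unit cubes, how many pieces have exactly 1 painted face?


Large cube: 9 x 9 x 9, cut into unit cubes.
n = 9, so n - 2 = 7
Cubes with 1 painted face lie in the interior of each face.
A cube has 6 faces; each contributes (n - 2)^2 = 49 such cubes.
Count = 6 * 49 = 294
294 unit cubes


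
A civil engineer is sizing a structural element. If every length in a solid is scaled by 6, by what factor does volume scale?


Linear scale factor k = 6
Rule: under a linear scaling by k, volumes scale by k^3.
k^3 = 6 * 6 * 6
k^3 = 36 * 6
k^3 = 216
Volume scales by a factor of 216.
216 (dimensionless)


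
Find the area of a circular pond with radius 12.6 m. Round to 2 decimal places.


Shape: circle
Radius r = 12.6 m
Formula: A = pi * r^2
r^2 = 12.6^2 = 158.76
A = pi * 158.76
A = 498.76
498.76 m^2


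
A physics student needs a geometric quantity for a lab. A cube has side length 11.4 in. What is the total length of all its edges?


Shape: cube
Side s = 11.4 in
A cube has 12 edges, all equal.
Formula: total edge length = 12 * s
Total = 12 * 11.4
Total = 136.8
136.8 in


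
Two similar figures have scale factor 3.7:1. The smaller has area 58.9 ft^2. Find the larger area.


Linear scale factor k = 3.7
Original area = 58.9 ft^2
Rule: under a linear scaling by k, areas scale by k^2.
k^2 = 3.7^2 = 13.69
New area = 58.9 * 13.69
New area = 806.341
806.341 ft^2


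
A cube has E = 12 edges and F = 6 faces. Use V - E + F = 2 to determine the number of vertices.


Polyhedron: cube
Euler's formula for convex polyhedra: V - E + F = 2
Given: E = 12 edges and F = 6 faces
Solve for V:
V = 2 + E - F = 2 + 12 - 6 = 8
8 vertices


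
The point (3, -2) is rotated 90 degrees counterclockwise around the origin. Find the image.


Transformation: rotation about the origin
Original point: (3, -2)
Rule for 90 deg counterclockwise: (x, y) -> (-y, x)
Apply: (3, -2) -> (2, 3)
(2, 3)


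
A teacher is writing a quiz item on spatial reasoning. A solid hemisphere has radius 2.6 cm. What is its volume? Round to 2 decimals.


Shape: hemisphere (half of a sphere)
Radius r = 2.6 cm
Formula: V = (1/2) * (4/3) * pi * r^3 = (2/3) * pi * r^3
r^3 = 17.576
(2/3) * 17.576 = 11.717333
V = 11.717333 * pi
V = 36.81
36.81 cm^3
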